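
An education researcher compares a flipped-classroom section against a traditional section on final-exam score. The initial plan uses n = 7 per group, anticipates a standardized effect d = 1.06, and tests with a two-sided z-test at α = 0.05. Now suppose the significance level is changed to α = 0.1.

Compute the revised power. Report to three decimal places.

Power ≈ 0.633

δ = d·√(n/2) = 1.06 × √(7/2) = 1.9831 (unchanged). New critical value: z_{0.05} = 1.645.
Revised power = Φ(δ − 1.645) + Φ(−δ − 1.645) = Φ(0.338) + Φ(-3.628) = 0.6324 + 0.0001 = 0.6325.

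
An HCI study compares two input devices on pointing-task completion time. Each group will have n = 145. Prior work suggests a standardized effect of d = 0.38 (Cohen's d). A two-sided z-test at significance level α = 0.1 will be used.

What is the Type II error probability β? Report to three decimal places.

Noncentrality parameter: δ = d·√(n/2) = 0.38 × √(145/2) = 3.2356
Critical value for a two-sided test at α = 0.1: z_{α/2} = 1.645.
Power = Φ(δ − 1.645) + Φ(−δ − 1.645) = Φ(1.591) + Φ(-4.880) = 0.9442 + 0.0000 = 0.9442.
Type II error: β = 1 − power = 1 − 0.9442 = 0.0558.

β ≈ 0.056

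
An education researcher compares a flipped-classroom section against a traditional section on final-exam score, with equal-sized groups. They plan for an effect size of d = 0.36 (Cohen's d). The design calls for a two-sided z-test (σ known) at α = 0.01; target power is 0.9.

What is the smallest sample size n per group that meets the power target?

n = 230 per group

For power 0.9 need Φ(δ − z_{0.005}) = 0.9, so δ = z_{0.005} + z_{0.10} = 2.576 + 1.282 = 3.857.
(For δ > 0 the lower-tail rejection region contributes negligibly to power, so the one-term inversion is standard.)
δ = d·√(n/2) ⇒ n = 2(δ/d)² = 2 × (3.857 / 0.36)² = 229.62.
Rounding up, n = 230 per group.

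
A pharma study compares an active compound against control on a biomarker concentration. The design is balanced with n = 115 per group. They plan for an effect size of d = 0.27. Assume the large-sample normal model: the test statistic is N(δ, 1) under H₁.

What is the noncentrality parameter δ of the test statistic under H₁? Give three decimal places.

δ ≈ 2.047

δ = d·√(n/2) = 0.27 × √(115/2) = 2.0474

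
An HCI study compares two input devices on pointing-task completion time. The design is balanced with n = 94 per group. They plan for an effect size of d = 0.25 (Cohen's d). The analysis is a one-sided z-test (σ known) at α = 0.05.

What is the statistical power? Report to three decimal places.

Noncentrality parameter: δ = d·√(n/2) = 0.25 × √(94/2) = 1.7139
One-sided α = 0.05 → critical value z_{0.05} = 1.645.
Power = Φ(δ − 1.645) = Φ(0.069) = 0.5275.

Power ≈ 0.528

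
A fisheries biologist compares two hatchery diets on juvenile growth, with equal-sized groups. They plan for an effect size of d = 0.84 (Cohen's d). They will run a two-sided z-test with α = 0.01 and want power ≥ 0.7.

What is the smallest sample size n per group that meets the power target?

For power 0.7 need Φ(δ − z_{0.005}) = 0.7, so δ = z_{0.005} + z_{0.30} = 2.576 + 0.524 = 3.100.
(The Φ(−δ − z_{α/2}) term is vanishingly small for δ > 0 and is dropped in the standard sample-size formula.)
δ = d·√(n/2) ⇒ n = 2(δ/d)² = 2 × (3.100 / 0.84)² = 27.24.
Rounding up, n = 28 per group.

n = 28 per group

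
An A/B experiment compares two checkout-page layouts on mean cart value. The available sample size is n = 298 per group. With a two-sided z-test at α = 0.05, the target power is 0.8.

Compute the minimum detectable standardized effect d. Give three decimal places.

Need Φ(δ − 1.960) = 0.8, so δ = 1.960 + 0.842 = 2.802.
(Lower-tail contribution to power is negligible for δ > 0.)
δ = d·√(n/2) ⇒ d = δ/√(n/2) = 2.802/√(298/2) = 0.2295.

d ≈ 0.230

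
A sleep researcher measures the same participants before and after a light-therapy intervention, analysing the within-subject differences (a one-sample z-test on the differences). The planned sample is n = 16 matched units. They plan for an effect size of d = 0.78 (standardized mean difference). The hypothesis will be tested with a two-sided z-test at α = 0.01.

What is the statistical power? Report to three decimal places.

Noncentrality parameter: δ = d·√n = 0.78 × √16 = 3.1200
Critical value for a two-sided test at α = 0.01: z_{α/2} = 2.576.
Power = Φ(δ − 2.576) + Φ(−δ − 2.576) = Φ(0.544) + Φ(-5.696) = 0.7068 + 0.0000 = 0.7068.

Power ≈ 0.707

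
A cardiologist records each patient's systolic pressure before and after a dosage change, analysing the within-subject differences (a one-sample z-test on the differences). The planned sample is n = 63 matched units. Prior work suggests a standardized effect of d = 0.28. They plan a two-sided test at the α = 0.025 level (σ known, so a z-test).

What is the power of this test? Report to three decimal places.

Noncentrality parameter: δ = d·√n = 0.28 × √63 = 2.2224
Critical value for a two-sided test at α = 0.025: z_{α/2} = 2.241.
Power = Φ(δ − 2.241) + Φ(−δ − 2.241) = Φ(-0.019) + Φ(-4.464) = 0.4924 + 0.0000 = 0.4924.

Power ≈ 0.492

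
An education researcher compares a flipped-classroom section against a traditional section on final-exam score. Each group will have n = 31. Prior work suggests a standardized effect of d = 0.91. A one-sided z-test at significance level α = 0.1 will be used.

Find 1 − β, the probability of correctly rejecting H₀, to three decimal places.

Power ≈ 0.989

Noncentrality parameter: δ = d·√(n/2) = 0.91 × √(31/2) = 3.5827
One-sided α = 0.1 → critical value z_{0.1} = 1.282.
Power = P(Z > 1.282 − δ) = Φ(2.301) = 0.9893.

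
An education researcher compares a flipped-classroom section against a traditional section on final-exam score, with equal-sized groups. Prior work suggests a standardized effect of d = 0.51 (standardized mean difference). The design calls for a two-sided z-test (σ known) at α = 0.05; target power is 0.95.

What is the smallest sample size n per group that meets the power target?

n = 100 per group

Set Φ(δ − 1.960) = 0.95; then δ − 1.960 = Φ⁻¹(0.95) = 1.645, giving δ = 3.605.
(The Φ(−δ − z_{α/2}) term is vanishingly small for δ > 0 and is dropped in the standard sample-size formula.)
δ = d·√(n/2) ⇒ n = 2(δ/d)² = 2 × (3.605 / 0.51)² = 99.92.
Round up to the next whole unit.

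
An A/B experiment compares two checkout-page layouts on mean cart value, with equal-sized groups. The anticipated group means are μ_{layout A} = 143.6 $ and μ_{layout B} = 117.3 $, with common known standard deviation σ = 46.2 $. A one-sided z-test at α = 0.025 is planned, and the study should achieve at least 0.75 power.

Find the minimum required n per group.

Standardized effect: d = |μ_{layout A} − μ_{layout B}| / σ = |143.6 − 117.3| / 46.2 = 0.5693
Set Φ(δ − 1.960) = 0.75; then δ − 1.960 = Φ⁻¹(0.75) = 0.674, giving δ = 2.634.
δ = d·√(n/2) ⇒ n = 2(δ/d)² = 2 × (2.634 / 0.5693)² = 42.83.
Round up to the next whole unit.

n = 43 per group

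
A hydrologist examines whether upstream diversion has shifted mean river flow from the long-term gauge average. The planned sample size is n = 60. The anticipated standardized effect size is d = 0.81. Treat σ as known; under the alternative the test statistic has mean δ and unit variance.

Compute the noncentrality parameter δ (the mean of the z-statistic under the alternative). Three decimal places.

δ ≈ 6.274

δ = d·√n = 0.81 × √60 = 6.2742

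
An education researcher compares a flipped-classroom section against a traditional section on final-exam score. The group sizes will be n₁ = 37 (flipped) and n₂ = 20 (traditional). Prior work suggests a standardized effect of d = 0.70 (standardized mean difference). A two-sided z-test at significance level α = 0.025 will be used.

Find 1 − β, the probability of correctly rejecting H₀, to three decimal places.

Noncentrality parameter: δ = d / √(1/n₁ + 1/n₂) = 0.70 / √(1/37 + 1/20) = 2.5222
Critical value for a two-sided test at α = 0.025: z_{α/2} = 2.241.
Power = Φ(δ − 2.241) + Φ(−δ − 2.241) = Φ(0.281) + Φ(-4.764) = 0.6106 + 0.0000 = 0.6106.

Power ≈ 0.611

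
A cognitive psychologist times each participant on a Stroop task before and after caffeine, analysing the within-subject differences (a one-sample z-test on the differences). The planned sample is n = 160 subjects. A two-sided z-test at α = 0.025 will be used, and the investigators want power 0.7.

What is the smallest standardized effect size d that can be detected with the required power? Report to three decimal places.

d ≈ 0.219

Need Φ(δ − 2.241) = 0.7, so δ = 2.241 + 0.524 = 2.766.
(Lower-tail contribution to power is negligible for δ > 0.)
δ = d·√n ⇒ d = δ/√n = 2.766/√160 = 0.2187.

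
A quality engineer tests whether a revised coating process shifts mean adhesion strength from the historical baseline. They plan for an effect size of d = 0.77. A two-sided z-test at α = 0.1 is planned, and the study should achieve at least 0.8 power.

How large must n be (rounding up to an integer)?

For power 0.8 need Φ(δ − z_{0.05}) = 0.8, so δ = z_{0.05} + z_{0.20} = 1.645 + 0.842 = 2.486.
(Ignoring the negligible lower-tail rejection probability gives the usual closed-form inversion.)
δ = d·√n ⇒ n = (δ/d)² = (2.486 / 0.77)² = 10.43.
Round up to the next whole unit.

n = 11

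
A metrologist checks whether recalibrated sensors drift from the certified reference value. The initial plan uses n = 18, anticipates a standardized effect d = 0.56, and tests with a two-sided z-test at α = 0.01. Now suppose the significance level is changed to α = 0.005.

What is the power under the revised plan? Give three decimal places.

Power ≈ 0.333

δ = d·√n = 0.56 × √18 = 2.3759 (unchanged). New critical value: z_{0.0025} = 2.807.
Revised power = Φ(δ − 2.807) + Φ(−δ − 2.807) = Φ(-0.431) + Φ(-5.183) = 0.3332 + 0.0000 = 0.3332.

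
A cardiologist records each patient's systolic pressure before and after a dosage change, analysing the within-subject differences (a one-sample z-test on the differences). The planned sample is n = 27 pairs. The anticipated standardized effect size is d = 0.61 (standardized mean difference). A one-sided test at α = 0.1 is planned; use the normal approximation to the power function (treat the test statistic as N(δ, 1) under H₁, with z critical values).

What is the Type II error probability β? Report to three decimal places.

β ≈ 0.030

Noncentrality parameter: δ = d·√n = 0.61 × √27 = 3.1697
One-sided α = 0.1 → critical value z_{0.1} = 1.282.
Power = Φ(δ − 1.282) = Φ(1.888) = 0.9705.
Type II error: β = 1 − power = 1 − 0.9705 = 0.0295.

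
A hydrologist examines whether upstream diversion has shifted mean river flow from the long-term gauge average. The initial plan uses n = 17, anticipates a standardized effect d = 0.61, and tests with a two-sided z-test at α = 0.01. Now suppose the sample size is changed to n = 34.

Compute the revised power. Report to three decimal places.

Power ≈ 0.837

With n = 34: δ = d·√n = 0.61 × √34 = 3.5569. Critical value z_{0.005} = 2.576.
Revised power = Φ(δ − 2.576) + Φ(−δ − 2.576) = Φ(0.981) + Φ(-6.133) = 0.8367 + 0.0000 = 0.8367.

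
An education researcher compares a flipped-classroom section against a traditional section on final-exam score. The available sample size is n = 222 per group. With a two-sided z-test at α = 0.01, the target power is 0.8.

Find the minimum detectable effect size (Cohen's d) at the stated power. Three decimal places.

d ≈ 0.324

Required noncentrality: δ = z_{0.005} + z_{0.20} = 2.576 + 0.842 = 3.417.
(Lower-tail contribution to power is negligible for δ > 0.)
δ = d·√(n/2) ⇒ d = δ/√(n/2) = 3.417/√(222/2) = 0.3244.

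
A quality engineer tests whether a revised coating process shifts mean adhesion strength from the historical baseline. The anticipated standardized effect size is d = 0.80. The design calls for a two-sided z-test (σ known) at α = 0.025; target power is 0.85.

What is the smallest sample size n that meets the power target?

n = 17

Set Φ(δ − 2.241) = 0.85; then δ − 2.241 = Φ⁻¹(0.85) = 1.036, giving δ = 3.278.
(For δ > 0 the lower-tail rejection region contributes negligibly to power, so the one-term inversion is standard.)
δ = d·√n ⇒ n = (δ/d)² = (3.278 / 0.80)² = 16.79.
Rounding up, n = 17.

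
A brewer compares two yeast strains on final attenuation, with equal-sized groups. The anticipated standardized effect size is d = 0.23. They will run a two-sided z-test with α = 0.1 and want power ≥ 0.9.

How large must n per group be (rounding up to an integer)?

n = 324 per group

For power 0.9 need Φ(δ − z_{0.05}) = 0.9, so δ = z_{0.05} + z_{0.10} = 1.645 + 1.282 = 2.926.
(For δ > 0 the lower-tail rejection region contributes negligibly to power, so the one-term inversion is standard.)
δ = d·√(n/2) ⇒ n = 2(δ/d)² = 2 × (2.926 / 0.23)² = 323.77.
Rounding up, n = 324 per group.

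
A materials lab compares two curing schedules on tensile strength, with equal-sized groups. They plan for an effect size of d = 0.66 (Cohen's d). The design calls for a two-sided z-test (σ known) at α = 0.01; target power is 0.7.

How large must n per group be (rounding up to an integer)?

For power 0.7 need Φ(δ − z_{0.005}) = 0.7, so δ = z_{0.005} + z_{0.30} = 2.576 + 0.524 = 3.100.
(Ignoring the negligible lower-tail rejection probability gives the usual closed-form inversion.)
δ = d·√(n/2) ⇒ n = 2(δ/d)² = 2 × (3.100 / 0.66)² = 44.13.
Round up to the next whole unit.

n = 45 per group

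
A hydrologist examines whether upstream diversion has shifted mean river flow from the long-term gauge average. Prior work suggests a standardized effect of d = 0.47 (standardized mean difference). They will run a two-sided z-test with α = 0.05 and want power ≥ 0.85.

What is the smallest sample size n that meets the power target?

n = 41

For power 0.85 need Φ(δ − z_{0.025}) = 0.85, so δ = z_{0.025} + z_{0.15} = 1.960 + 1.036 = 2.996.
(The Φ(−δ − z_{α/2}) term is vanishingly small for δ > 0 and is dropped in the standard sample-size formula.)
δ = d·√n ⇒ n = (δ/d)² = (2.996 / 0.47)² = 40.64.
Rounding up, n = 41.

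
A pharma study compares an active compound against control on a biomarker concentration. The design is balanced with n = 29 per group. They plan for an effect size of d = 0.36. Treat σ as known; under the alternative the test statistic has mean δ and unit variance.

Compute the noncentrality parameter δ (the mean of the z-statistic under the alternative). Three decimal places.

The noncentrality parameter scales effect size by the design's sample-size factor: δ = d·√(n/2) = 0.36 × √(29/2) = 1.3708

δ ≈ 1.371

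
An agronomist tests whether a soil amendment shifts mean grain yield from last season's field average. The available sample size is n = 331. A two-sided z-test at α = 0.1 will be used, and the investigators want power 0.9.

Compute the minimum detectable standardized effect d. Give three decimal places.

Required noncentrality: δ = z_{0.05} + z_{0.10} = 1.645 + 1.282 = 2.926.
(The second rejection-region term Φ(−δ − z_{α/2}) is negligible and dropped.)
δ = d·√n ⇒ d = δ/√n = 2.926/√331 = 0.1608.

d ≈ 0.161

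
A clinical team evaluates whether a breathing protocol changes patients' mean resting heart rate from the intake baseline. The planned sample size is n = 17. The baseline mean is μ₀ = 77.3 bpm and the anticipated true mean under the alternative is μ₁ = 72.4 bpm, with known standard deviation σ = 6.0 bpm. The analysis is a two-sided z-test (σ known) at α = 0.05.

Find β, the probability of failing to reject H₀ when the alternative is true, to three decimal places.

Standardized effect: d = |μ₁ − μ₀| / σ = |72.4 − 77.3| / 6.0 = 0.8167
Noncentrality parameter: δ = d·√n = 0.8167 × √17 = 3.3672
Two-sided α = 0.05 → critical value z_{0.025} = 1.960.
Power = Φ(δ − 1.960) + Φ(−δ − 1.960) = Φ(1.407) + Φ(-5.327) = 0.9203 + 0.0000 = 0.9203.
Type II error: β = 1 − power = 1 − 0.9203 = 0.0797.

β ≈ 0.080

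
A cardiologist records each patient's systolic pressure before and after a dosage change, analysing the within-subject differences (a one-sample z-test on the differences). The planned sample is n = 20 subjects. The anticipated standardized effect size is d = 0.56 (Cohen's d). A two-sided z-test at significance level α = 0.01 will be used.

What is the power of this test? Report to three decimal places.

Noncentrality parameter: δ = d·√n = 0.56 × √20 = 2.5044
Two-sided α = 0.01 → critical value z_{0.005} = 2.576.
Power = Φ(δ − 2.576) + Φ(−δ − 2.576) = Φ(-0.071) + Φ(-5.080) = 0.4715 + 0.0000 = 0.4715.

Power ≈ 0.472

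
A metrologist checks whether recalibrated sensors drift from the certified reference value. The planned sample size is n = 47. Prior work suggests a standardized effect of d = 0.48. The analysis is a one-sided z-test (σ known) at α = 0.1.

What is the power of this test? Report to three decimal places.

Noncentrality parameter: δ = d·√n = 0.48 × √47 = 3.2907
Critical value for a one-sided test at α = 0.1: z_α = 1.282.
Power = P(Z > 1.282 − δ) = Φ(2.009) = 0.9777.

Power ≈ 0.978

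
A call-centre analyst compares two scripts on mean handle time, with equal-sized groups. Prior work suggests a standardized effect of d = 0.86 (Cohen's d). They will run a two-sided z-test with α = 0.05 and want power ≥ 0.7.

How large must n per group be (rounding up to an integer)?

Set Φ(δ − 1.960) = 0.7; then δ − 1.960 = Φ⁻¹(0.7) = 0.524, giving δ = 2.484.
(For δ > 0 the lower-tail rejection region contributes negligibly to power, so the one-term inversion is standard.)
δ = d·√(n/2) ⇒ n = 2(δ/d)² = 2 × (2.484 / 0.86)² = 16.69.
Round up to the next whole unit.

n = 17 per group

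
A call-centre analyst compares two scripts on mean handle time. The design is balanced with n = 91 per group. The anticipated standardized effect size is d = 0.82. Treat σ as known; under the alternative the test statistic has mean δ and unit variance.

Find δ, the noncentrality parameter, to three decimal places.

δ ≈ 5.531

The noncentrality parameter scales effect size by the design's sample-size factor: δ = d·√(n/2) = 0.82 × √(91/2) = 5.5312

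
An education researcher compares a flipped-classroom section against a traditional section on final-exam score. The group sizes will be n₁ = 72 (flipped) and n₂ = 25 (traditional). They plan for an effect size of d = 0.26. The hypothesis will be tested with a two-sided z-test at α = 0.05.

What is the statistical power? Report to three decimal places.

Noncentrality parameter: λ = d / √(1/n₁ + 1/n₂) = 0.26 / √(1/72 + 1/25) = 1.1200
Critical value for a two-sided test at α = 0.05: z_{α/2} = 1.960.
Power = Φ(λ − 1.960) + Φ(−λ − 1.960) = Φ(-0.840) + Φ(-3.080) = 0.2005 + 0.0010 = 0.2015.

Power ≈ 0.202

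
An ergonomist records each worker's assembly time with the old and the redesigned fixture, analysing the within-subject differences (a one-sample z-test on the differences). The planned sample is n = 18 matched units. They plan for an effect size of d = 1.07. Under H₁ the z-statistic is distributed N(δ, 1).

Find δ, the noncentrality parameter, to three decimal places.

δ = d·√n = 1.07 × √18 = 4.5396

δ ≈ 4.540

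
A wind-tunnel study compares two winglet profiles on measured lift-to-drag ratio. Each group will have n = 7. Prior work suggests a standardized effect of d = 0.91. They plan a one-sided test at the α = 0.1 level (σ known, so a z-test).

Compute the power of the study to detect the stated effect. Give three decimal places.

Noncentrality parameter: δ = d·√(n/2) = 0.91 × √(7/2) = 1.7025
Critical value for a one-sided test at α = 0.1: z_α = 1.282.
Power = P(Z > 1.282 − δ) = Φ(0.421) = 0.6631.

Power ≈ 0.663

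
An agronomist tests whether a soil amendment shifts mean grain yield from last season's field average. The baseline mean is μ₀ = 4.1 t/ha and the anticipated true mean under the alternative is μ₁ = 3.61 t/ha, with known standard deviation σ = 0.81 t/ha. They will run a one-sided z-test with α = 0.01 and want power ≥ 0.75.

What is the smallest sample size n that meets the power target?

n = 25

Standardized effect: d = |μ₁ − μ₀| / σ = |3.61 − 4.1| / 0.81 = 0.6049
For power 0.75 need Φ(δ − z_{0.01}) = 0.75, so δ = z_{0.01} + z_{0.25} = 2.326 + 0.674 = 3.001.
δ = d·√n ⇒ n = (δ/d)² = (3.001 / 0.6049)² = 24.61.
Rounding up, n = 25.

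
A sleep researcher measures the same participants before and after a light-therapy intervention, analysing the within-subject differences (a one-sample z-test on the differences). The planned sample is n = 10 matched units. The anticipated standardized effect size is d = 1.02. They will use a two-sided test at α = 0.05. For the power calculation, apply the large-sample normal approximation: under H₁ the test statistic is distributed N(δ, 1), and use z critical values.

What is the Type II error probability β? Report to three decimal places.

β ≈ 0.103

Noncentrality parameter: δ = d·√n = 1.02 × √10 = 3.2255
Critical value for a two-sided test at α = 0.05: z_{α/2} = 1.960.
Power = Φ(δ − 1.960) + Φ(−δ − 1.960) = Φ(1.266) + Φ(-5.185) = 0.8972 + 0.0000 = 0.8972.
Type II error: β = 1 − power = 1 − 0.8972 = 0.1028.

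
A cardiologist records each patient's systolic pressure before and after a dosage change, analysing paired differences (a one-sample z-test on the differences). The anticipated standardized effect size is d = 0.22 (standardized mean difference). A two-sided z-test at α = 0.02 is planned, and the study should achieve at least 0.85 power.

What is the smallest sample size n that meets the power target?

For power 0.85 need Φ(δ − z_{0.01}) = 0.85, so δ = z_{0.01} + z_{0.15} = 2.326 + 1.036 = 3.363.
(Ignoring the negligible lower-tail rejection probability gives the usual closed-form inversion.)
δ = d·√n ⇒ n = (δ/d)² = (3.363 / 0.22)² = 233.64.
Rounding up, n = 234.

n = 234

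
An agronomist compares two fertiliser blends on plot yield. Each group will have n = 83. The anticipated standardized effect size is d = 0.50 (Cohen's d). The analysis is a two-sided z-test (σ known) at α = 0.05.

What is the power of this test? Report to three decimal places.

Power ≈ 0.896

Noncentrality parameter: δ = d·√(n/2) = 0.50 × √(83/2) = 3.2210
Two-sided α = 0.05 → critical value z_{0.025} = 1.960.
Power = Φ(δ − 1.960) + Φ(−δ − 1.960) = Φ(1.261) + Φ(-5.181) = 0.8964 + 0.0000 = 0.8964.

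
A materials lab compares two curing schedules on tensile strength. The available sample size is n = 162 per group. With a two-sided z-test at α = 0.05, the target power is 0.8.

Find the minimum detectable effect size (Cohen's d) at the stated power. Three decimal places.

Need Φ(δ − 1.960) = 0.8, so δ = 1.960 + 0.842 = 2.802.
(Lower-tail contribution to power is negligible for δ > 0.)
δ = d·√(n/2) ⇒ d = δ/√(n/2) = 2.802/√(162/2) = 0.3113.

d ≈ 0.311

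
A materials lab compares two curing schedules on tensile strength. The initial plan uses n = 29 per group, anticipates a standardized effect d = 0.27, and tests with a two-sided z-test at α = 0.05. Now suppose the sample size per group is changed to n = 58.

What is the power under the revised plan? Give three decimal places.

Power ≈ 0.307

With n = 58 per group: δ = d·√(n/2) = 0.27 × √(58/2) = 1.4540. Critical value z_{0.025} = 1.960.
Revised power = Φ(δ − 1.960) + Φ(−δ − 1.960) = Φ(-0.506) + Φ(-3.414) = 0.3064 + 0.0003 = 0.3068.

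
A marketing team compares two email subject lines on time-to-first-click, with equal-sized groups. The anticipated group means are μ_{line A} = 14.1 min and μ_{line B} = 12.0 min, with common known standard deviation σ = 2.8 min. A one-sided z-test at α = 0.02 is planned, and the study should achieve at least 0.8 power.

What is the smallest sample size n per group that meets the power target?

Standardized effect: d = |μ_{line A} − μ_{line B}| / σ = |14.1 − 12.0| / 2.8 = 0.7500
For power 0.8 need Φ(δ − z_{0.02}) = 0.8, so δ = z_{0.02} + z_{0.20} = 2.054 + 0.842 = 2.895.
δ = d·√(n/2) ⇒ n = 2(δ/d)² = 2 × (2.895 / 0.7500)² = 29.81.
Rounding up, n = 30 per group.

n = 30 per group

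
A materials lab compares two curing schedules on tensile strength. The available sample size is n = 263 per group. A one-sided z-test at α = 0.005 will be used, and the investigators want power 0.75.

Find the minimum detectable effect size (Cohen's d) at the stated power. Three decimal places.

d ≈ 0.283

Need Φ(δ − 2.576) = 0.75, so δ = 2.576 + 0.674 = 3.250.
δ = d·√(n/2) ⇒ d = δ/√(n/2) = 3.250/√(263/2) = 0.2834.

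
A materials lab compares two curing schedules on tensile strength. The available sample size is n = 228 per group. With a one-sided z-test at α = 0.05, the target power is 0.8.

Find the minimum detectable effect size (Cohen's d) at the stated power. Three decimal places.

d ≈ 0.233

Need Φ(δ − 1.645) = 0.8, so δ = 1.645 + 0.842 = 2.486.
δ = d·√(n/2) ⇒ d = δ/√(n/2) = 2.486/√(228/2) = 0.2329.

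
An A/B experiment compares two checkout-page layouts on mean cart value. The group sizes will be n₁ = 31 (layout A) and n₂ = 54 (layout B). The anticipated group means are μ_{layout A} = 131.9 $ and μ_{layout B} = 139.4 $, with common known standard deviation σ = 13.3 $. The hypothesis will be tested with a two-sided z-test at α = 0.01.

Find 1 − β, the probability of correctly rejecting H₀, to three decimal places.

Standardized effect: d = |μ_{layout A} − μ_{layout B}| / σ = |131.9 − 139.4| / 13.3 = 0.5639
Noncentrality parameter: δ = d / √(1/n₁ + 1/n₂) = 0.5639 / √(1/31 + 1/54) = 2.5025
Critical value for a two-sided test at α = 0.01: z_{α/2} = 2.576.
Power = Φ(δ − 2.576) + Φ(−δ − 2.576) = Φ(-0.073) + Φ(-5.078) = 0.4708 + 0.0000 = 0.4708.

Power ≈ 0.471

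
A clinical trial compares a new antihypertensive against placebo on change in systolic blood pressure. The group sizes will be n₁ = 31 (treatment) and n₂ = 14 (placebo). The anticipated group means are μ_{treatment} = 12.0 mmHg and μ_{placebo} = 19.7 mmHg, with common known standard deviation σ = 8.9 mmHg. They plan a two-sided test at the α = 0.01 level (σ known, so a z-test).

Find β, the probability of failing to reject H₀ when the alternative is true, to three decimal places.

Standardized effect: d = |μ_{treatment} − μ_{placebo}| / σ = |12.0 − 19.7| / 8.9 = 0.8652
Noncentrality parameter: δ = d / √(1/n₁ + 1/n₂) = 0.8652 / √(1/31 + 1/14) = 2.6868
Critical value for a two-sided test at α = 0.01: z_{α/2} = 2.576.
Power = Φ(δ − 2.576) + Φ(−δ − 2.576) = Φ(0.111) + Φ(-5.263) = 0.5442 + 0.0000 = 0.5442.
Type II error: β = 1 − power = 1 − 0.5442 = 0.4558.

β ≈ 0.456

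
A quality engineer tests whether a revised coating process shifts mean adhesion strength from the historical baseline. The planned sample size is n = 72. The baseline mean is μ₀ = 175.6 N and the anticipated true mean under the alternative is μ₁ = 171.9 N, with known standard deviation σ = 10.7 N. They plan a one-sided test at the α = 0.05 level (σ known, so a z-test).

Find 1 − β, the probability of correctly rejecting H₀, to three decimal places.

Standardized effect: d = |μ₁ − μ₀| / σ = |171.9 − 175.6| / 10.7 = 0.3458
Noncentrality parameter: δ = d·√n = 0.3458 × √72 = 2.9342
One-sided α = 0.05 → critical value z_{0.05} = 1.645.
Power = P(Z > 1.645 − δ) = Φ(1.289) = 0.9014.

Power ≈ 0.901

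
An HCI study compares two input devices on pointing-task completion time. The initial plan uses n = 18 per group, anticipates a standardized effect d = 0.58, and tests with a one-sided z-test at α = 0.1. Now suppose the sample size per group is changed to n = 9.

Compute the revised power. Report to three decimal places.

With n = 9 per group: δ = d·√(n/2) = 0.58 × √(9/2) = 1.2304. Critical value z_{0.1} = 1.282.
Revised power = Φ(δ − 1.282) = Φ(-0.051) = 0.4796.

Power ≈ 0.480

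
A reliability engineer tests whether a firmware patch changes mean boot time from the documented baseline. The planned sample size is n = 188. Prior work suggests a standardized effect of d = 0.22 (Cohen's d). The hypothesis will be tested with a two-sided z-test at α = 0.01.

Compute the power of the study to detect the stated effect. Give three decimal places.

Power ≈ 0.670

Noncentrality parameter: δ = d·√n = 0.22 × √188 = 3.0165
Two-sided α = 0.01 → critical value z_{0.005} = 2.576.
Power = Φ(δ − 2.576) + Φ(−δ − 2.576) = Φ(0.441) + Φ(-5.592) = 0.6703 + 0.0000 = 0.6703.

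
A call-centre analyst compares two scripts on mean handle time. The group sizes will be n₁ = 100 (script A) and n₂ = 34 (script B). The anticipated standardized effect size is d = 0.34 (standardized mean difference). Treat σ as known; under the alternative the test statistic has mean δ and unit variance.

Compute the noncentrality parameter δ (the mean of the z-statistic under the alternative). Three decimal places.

δ = d / √(1/n₁ + 1/n₂) = 0.34 / √(1/100 + 1/34) = 1.7126

δ ≈ 1.713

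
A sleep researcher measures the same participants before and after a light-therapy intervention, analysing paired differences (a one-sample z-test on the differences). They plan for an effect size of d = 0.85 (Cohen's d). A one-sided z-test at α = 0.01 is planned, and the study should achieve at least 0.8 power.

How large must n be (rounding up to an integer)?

Set Φ(δ − 2.326) = 0.8; then δ − 2.326 = Φ⁻¹(0.8) = 0.842, giving δ = 3.168.
δ = d·√n ⇒ n = (δ/d)² = (3.168 / 0.85)² = 13.89.
Rounding up, n = 14.

n = 14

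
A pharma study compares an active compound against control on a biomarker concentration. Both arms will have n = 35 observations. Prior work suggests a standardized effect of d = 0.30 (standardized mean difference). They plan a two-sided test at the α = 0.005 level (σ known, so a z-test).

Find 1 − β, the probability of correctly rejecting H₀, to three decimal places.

Noncentrality parameter: δ = d·√(n/2) = 0.30 × √(35/2) = 1.2550
Critical value for a two-sided test at α = 0.005: z_{α/2} = 2.807.
Power = Φ(δ − 2.807) + Φ(−δ − 2.807) = Φ(-1.552) + Φ(-4.062) = 0.0603 + 0.0000 = 0.0604.

Power ≈ 0.060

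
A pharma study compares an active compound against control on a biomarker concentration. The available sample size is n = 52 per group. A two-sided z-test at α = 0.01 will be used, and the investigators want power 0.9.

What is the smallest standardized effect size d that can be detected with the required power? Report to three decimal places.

Need Φ(δ − 2.576) = 0.9, so δ = 2.576 + 1.282 = 3.857.
(The second rejection-region term Φ(−δ − z_{α/2}) is negligible and dropped.)
δ = d·√(n/2) ⇒ d = δ/√(n/2) = 3.857/√(52/2) = 0.7565.

d ≈ 0.756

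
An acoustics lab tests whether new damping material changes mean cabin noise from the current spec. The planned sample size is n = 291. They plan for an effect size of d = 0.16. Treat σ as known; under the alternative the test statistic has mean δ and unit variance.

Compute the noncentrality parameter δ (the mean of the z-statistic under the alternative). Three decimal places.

The noncentrality parameter scales effect size by the design's sample-size factor: δ = d·√n = 0.16 × √291 = 2.7294

δ ≈ 2.729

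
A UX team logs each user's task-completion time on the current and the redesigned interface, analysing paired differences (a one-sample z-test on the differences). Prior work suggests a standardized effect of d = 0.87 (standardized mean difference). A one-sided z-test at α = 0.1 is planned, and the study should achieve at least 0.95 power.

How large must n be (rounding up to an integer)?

For power 0.95 need Φ(δ − z_{0.1}) = 0.95, so δ = z_{0.1} + z_{0.05} = 1.282 + 1.645 = 2.926.
δ = d·√n ⇒ n = (δ/d)² = (2.926 / 0.87)² = 11.31.
Rounding up, n = 12.

n = 12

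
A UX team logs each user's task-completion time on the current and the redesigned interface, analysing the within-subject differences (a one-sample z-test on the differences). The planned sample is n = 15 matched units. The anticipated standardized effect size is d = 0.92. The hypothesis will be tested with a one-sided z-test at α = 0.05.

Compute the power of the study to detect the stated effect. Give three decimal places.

Power ≈ 0.972

Noncentrality parameter: δ = d·√n = 0.92 × √15 = 3.5631
One-sided α = 0.05 → critical value z_{0.05} = 1.645.
Power = Φ(δ − 1.645) = Φ(1.918) = 0.9725.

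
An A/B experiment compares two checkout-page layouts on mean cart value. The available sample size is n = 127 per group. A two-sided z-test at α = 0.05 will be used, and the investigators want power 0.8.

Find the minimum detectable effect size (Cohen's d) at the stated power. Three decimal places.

d ≈ 0.352

Required noncentrality: δ = z_{0.025} + z_{0.20} = 1.960 + 0.842 = 2.802.
(Lower-tail contribution to power is negligible for δ > 0.)
δ = d·√(n/2) ⇒ d = δ/√(n/2) = 2.802/√(127/2) = 0.3516.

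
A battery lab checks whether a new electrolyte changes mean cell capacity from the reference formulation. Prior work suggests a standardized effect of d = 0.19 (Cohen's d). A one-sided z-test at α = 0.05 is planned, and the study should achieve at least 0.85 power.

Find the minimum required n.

n = 200

Set Φ(δ − 1.645) = 0.85; then δ − 1.645 = Φ⁻¹(0.85) = 1.036, giving δ = 2.681.
δ = d·√n ⇒ n = (δ/d)² = (2.681 / 0.19)² = 199.15.
Round up to the next whole unit.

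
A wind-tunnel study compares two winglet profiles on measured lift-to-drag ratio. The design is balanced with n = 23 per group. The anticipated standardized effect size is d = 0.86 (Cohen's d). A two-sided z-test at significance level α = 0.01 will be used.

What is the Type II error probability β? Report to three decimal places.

Noncentrality parameter: δ = d·√(n/2) = 0.86 × √(23/2) = 2.9164
Two-sided α = 0.01 → critical value z_{0.005} = 2.576.
Power = Φ(δ − 2.576) + Φ(−δ − 2.576) = Φ(0.341) + Φ(-5.492) = 0.6333 + 0.0000 = 0.6333.
Type II error: β = 1 − power = 1 − 0.6333 = 0.3667.

β ≈ 0.367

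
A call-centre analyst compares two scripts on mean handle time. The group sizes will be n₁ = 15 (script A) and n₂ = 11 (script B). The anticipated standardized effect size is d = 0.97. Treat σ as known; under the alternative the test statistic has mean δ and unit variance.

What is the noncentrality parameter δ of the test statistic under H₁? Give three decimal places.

δ ≈ 2.444

δ = d / √(1/n₁ + 1/n₂) = 0.97 / √(1/15 + 1/11) = 2.4436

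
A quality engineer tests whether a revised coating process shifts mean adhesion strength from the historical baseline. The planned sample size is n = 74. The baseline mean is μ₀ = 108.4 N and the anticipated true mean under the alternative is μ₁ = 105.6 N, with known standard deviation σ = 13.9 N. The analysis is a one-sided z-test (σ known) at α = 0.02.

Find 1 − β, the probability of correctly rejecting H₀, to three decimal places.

Standardized effect: d = |μ₁ − μ₀| / σ = |105.6 − 108.4| / 13.9 = 0.2014
Noncentrality parameter: δ = d·√n = 0.2014 × √74 = 1.7328
One-sided α = 0.02 → critical value z_{0.02} = 2.054.
Power = P(Z > 2.054 − δ) = Φ(-0.321) = 0.3741.

Power ≈ 0.374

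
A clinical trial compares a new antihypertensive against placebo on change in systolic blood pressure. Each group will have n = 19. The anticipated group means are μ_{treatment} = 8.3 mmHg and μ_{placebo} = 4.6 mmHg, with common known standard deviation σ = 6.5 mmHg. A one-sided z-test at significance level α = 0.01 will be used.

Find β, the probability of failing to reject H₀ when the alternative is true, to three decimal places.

Standardized effect: d = |μ_{treatment} − μ_{placebo}| / σ = |8.3 − 4.6| / 6.5 = 0.5692
Noncentrality parameter: δ = d·√(n/2) = 0.5692 × √(19/2) = 1.7545
Critical value for a one-sided test at α = 0.01: z_α = 2.326.
Power = Φ(δ − 2.326) = Φ(-0.572) = 0.2837.
Type II error: β = 1 − power = 1 − 0.2837 = 0.7163.

β ≈ 0.716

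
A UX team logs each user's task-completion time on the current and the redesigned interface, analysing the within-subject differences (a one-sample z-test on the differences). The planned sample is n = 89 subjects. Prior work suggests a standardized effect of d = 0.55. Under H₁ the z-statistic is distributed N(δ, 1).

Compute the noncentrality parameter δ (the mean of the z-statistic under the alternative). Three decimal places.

δ = d·√n = 0.55 × √89 = 5.1887

δ ≈ 5.189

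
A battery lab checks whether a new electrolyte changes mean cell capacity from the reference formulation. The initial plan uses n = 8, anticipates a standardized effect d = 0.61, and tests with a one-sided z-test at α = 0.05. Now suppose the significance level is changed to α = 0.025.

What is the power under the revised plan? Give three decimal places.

δ = d·√n = 0.61 × √8 = 1.7253 (unchanged). New critical value: z_{0.025} = 1.960.
Revised power = Φ(δ − 1.960) = Φ(-0.235) = 0.4073.

Power ≈ 0.407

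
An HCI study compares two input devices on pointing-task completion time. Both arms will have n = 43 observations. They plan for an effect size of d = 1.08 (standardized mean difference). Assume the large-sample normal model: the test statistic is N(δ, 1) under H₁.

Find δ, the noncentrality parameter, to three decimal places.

The noncentrality parameter scales effect size by the design's sample-size factor: δ = d·√(n/2) = 1.08 × √(43/2) = 5.0078

δ ≈ 5.008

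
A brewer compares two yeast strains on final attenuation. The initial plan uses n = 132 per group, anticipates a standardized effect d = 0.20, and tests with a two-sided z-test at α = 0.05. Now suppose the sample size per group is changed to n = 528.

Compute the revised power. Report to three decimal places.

Power ≈ 0.901

With n = 528 per group: δ = d·√(n/2) = 0.20 × √(528/2) = 3.2496. Critical value z_{0.025} = 1.960.
Revised power = Φ(δ − 1.960) + Φ(−δ − 1.960) = Φ(1.290) + Φ(-5.210) = 0.9014 + 0.0000 = 0.9014.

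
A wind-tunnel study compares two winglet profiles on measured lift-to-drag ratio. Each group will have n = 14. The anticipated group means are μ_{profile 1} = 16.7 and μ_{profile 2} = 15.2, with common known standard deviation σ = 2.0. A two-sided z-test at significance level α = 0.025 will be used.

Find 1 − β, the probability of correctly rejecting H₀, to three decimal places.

Power ≈ 0.399

Standardized effect: d = |μ_{profile 1} − μ_{profile 2}| / σ = |16.7 − 15.2| / 2.0 = 0.7500
Noncentrality parameter: δ = d·√(n/2) = 0.7500 × √(14/2) = 1.9843
Critical value for a two-sided test at α = 0.025: z_{α/2} = 2.241.
Power = Φ(δ − 2.241) + Φ(−δ − 2.241) = Φ(-0.257) + Φ(-4.226) = 0.3986 + 0.0000 = 0.3986.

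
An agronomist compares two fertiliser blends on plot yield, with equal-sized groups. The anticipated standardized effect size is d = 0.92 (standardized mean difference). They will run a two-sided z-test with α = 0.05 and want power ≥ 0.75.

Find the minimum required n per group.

n = 17 per group

Set Φ(δ − 1.960) = 0.75; then δ − 1.960 = Φ⁻¹(0.75) = 0.674, giving δ = 2.634.
(For δ > 0 the lower-tail rejection region contributes negligibly to power, so the one-term inversion is standard.)
δ = d·√(n/2) ⇒ n = 2(δ/d)² = 2 × (2.634 / 0.92)² = 16.40.
Rounding up, n = 17 per group.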